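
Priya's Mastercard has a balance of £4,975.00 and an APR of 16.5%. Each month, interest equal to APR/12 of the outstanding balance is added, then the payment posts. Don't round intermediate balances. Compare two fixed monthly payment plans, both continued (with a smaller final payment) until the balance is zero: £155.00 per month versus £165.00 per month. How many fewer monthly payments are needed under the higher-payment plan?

Monthly rate r = 16.5%/12 = 1.375% = 0.01375.
At £155.00/mo: n = ⌈−ln(1 − rB₀/P)/ln(1+r)⌉ = 43 payments (last £98.22); total interest = total paid − £4,975.00 = £1,633.22.
At £165.00/mo: 40 payments (last £34.44); total interest £1,494.44.
Payments saved = 43 − 40 = 3.

3 fewer payments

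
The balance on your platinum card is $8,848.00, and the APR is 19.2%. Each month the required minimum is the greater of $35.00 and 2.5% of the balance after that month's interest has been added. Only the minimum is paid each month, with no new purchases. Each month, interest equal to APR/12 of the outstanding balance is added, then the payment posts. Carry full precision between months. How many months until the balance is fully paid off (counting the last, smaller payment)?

260 months

Monthly rate r = 19.2%/12 = 1.6% = 0.016.
While 2.5% of the post-interest balance exceeds $35.00, each month B ← (B·(1+r))·(1 − 0.025), i.e. B shrinks by the factor (1+r)·0.975 = 0.9906.
This holds for months 1–197. Entering month 198 the balance is $1,376.62; 2.5% of the post-interest balance is now below $35.00, so the flat $35.00 minimum applies from here.
From month 198 a fixed $35.00 at rate r clears $1,376.62 in 63 more payments. Total: 197 + 63 = 260 months.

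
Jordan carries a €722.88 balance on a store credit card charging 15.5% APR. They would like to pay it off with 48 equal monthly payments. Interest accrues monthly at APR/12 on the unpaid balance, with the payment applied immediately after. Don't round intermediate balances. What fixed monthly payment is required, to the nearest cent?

€20.30

Monthly rate r = 15.5%/12 = 1.29167% = 0.0129167.
Level-payment amortization: P = B₀·r / (1 − (1+r)^(−n)) = 722.88·0.0129167 / (1 − 1.01292^(−48)).
Denominator 1 − (1+r)^(−48) = 0.459915669.
P = 9.3372 / 0.459915669 ≈ 20.30.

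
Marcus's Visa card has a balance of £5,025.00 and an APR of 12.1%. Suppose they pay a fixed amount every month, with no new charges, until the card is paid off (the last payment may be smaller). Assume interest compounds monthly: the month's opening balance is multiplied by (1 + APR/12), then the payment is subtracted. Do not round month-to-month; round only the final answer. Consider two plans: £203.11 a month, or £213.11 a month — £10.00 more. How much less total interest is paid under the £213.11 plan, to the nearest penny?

£42.89

Monthly rate r = 12.1%/12 = 1.00833% = 0.0100833.
At £203.11/mo: n = ⌈−ln(1 − rB₀/P)/ln(1+r)⌉ = 29 payments (last £122.70); total interest = total paid − £5,025.00 = £784.78.
At £213.11/mo: 28 payments (last £12.92); total interest £741.89.
Interest saved = £784.78 − £741.89 = £42.89.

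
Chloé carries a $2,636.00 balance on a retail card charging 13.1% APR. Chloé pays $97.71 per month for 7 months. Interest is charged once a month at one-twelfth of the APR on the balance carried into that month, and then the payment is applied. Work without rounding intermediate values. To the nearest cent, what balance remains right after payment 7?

$2,137.37

Monthly rate r = 13.1%/12 = 1.09167% = 0.0109167.
Each month: B ← B·(1+r) − $97.71.
Month 1: interest $28.78; balance after payment $2,567.07.
Month 2: interest $28.02; balance after payment $2,497.38.
Month 3: interest $27.26; balance after payment $2,426.93.
Month 4: interest $26.49; balance after payment $2,355.72.
Month 5: interest $25.72; balance after payment $2,283.72.
Month 6: interest $24.93; balance after payment $2,210.94.
Month 7: interest $24.14; balance after payment $2,137.37.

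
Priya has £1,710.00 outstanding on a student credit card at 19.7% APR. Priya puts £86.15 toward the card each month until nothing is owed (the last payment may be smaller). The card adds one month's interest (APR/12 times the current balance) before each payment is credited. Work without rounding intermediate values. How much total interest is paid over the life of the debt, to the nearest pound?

£376

Monthly rate r = 19.7%/12 = 1.64167% = 0.0164167.
Payoff takes n = ⌈−ln(1 − rB₀/P)/ln(1+r)⌉ = ⌈24.216⌉ = 25 payments; the last is £18.69.
Total paid = 24·£86.15 + £18.69 = £2,086.29.
Total interest = total paid − principal = £2,086.29 − £1,710.00 = £376.29.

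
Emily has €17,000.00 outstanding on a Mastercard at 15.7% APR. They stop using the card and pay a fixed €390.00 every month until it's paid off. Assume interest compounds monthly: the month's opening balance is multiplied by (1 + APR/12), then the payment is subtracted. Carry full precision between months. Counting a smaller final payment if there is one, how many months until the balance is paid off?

Monthly rate r = 15.7%/12 = 1.30833% = 0.0130833.
Recurrence: B ← B·(1+r) − €390.00.
Month 1: interest €222.42; balance after payment €16,832.42.
Month 2: interest €220.22; balance after payment €16,662.64.
Closed form: n = −ln(1 − rB₀/P)/ln(1+r) = −ln(0.4297)/ln(1.01308) ≈ 64.982, so the balance reaches zero during payment 65.

65 payments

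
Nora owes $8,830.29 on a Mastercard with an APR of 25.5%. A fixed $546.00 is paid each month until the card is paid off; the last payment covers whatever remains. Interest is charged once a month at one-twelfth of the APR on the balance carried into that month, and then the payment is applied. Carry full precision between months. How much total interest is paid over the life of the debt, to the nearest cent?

Monthly rate r = 25.5%/12 = 2.125% = 0.02125.
Payoff takes n = ⌈−ln(1 − rB₀/P)/ln(1+r)⌉ = ⌈20.026⌉ = 21 payments; the last is $14.27.
Total paid = 20·$546.00 + $14.27 = $10,934.27.
Total interest = total paid − principal = $10,934.27 − $8,830.29 = $2,103.98.

$2,103.98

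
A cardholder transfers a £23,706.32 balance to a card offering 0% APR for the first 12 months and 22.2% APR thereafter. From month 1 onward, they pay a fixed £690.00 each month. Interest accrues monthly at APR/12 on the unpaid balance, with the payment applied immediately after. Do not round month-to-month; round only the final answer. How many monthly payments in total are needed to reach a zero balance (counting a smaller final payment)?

Promo months 1–12 at r₀ = 0%/12 = 0; months 13+ at r₁ = 22.2%/12 = 0.0185.
After month 12 (no interest yet): B = £23,706.32 − 12·£690.00 = £15,426.32.
Then at r₁ with £690.00/mo: n₂ = −ln(1 − r₁·B/P)/ln(1+r₁) ≈ 29.12 → 30 more payments.

42 payments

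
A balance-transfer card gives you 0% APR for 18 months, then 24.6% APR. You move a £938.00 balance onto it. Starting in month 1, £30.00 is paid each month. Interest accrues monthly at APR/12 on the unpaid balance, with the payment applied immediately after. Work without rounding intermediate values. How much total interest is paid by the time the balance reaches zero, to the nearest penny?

Promo months 1–18 at r₀ = 0%/12 = 0; months 19+ at r₁ = 24.6%/12 = 0.0205.
After month 18 (no interest yet): B = £938.00 − 18·£30.00 = £398.00.
Then at r₁ with £30.00/mo: n₂ = −ln(1 − r₁·B/P)/ln(1+r₁) ≈ 15.64 → 16 more payments.
Total paid = 33·£30.00 + £19.32 = £1,009.32; interest = £1,009.32 − £938.00 = £71.32.

£71.32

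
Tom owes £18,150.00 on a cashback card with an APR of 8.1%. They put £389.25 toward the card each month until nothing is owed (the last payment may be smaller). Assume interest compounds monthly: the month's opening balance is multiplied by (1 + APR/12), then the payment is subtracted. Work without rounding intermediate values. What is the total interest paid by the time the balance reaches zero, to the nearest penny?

Monthly rate r = 8.1%/12 = 0.675% = 0.00675.
Payoff takes n = ⌈−ln(1 − rB₀/P)/ln(1+r)⌉ = ⌈56.182⌉ = 57 payments; the last is £71.18.
Total paid = 56·£389.25 + £71.18 = £21,869.18.
Total interest = total paid − principal = £21,869.18 − £18,150.00 = £3,719.18.

£3,719.18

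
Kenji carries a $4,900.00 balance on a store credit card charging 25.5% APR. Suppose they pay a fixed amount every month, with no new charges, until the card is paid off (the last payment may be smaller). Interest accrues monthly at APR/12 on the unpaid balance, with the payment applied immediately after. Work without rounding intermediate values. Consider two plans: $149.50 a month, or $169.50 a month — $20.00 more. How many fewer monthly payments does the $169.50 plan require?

11 fewer payments

Monthly rate r = 25.5%/12 = 2.125% = 0.02125.
At $149.50/mo: n = ⌈−ln(1 − rB₀/P)/ln(1+r)⌉ = 57 payments (last $105.57); total interest = total paid − $4,900.00 = $3,577.57.
At $169.50/mo: 46 payments (last $52.63); total interest $2,780.13.
Payments saved = 57 − 46 = 11.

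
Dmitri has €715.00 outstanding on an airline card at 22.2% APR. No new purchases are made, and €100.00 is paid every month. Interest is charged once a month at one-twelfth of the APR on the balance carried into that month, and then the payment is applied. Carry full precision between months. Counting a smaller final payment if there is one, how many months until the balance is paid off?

8 payments

Monthly rate r = 22.2%/12 = 1.85% = 0.0185.
Recurrence: B ← B·(1+r) − €100.00.
Month 1: interest €13.23; balance after payment €628.23.
Month 2: interest €11.62; balance after payment €539.85.
Closed form: n = −ln(1 − rB₀/P)/ln(1+r) = −ln(0.86772)/ln(1.0185) ≈ 7.740, so the balance reaches zero during payment 8.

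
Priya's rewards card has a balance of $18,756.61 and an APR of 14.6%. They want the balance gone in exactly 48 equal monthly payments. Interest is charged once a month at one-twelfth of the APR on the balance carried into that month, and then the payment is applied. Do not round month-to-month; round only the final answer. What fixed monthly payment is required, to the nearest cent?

Monthly rate r = 14.6%/12 = 1.21667% = 0.0121667.
Level-payment amortization: P = B₀·r / (1 − (1+r)^(−n)) = 18756.61·0.0121667 / (1 − 1.01217^(−48)).
Denominator 1 − (1+r)^(−48) = 0.44036802.
P = 228.205 / 0.44036802 ≈ 518.22.

$518.22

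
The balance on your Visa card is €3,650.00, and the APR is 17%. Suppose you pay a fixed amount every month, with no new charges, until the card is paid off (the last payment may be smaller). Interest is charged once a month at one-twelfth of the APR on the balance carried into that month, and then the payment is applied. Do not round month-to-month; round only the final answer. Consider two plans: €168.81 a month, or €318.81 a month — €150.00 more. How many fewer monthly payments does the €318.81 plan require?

Monthly rate r = 17%/12 = 1.41667% = 0.0141667.
At €168.81/mo: n = ⌈−ln(1 − rB₀/P)/ln(1+r)⌉ = 26 payments (last €168.60); total interest = total paid − €3,650.00 = €738.85.
At €318.81/mo: 13 payments (last €185.45); total interest €361.17.
Payments saved = 26 − 13 = 13.

13 fewer payments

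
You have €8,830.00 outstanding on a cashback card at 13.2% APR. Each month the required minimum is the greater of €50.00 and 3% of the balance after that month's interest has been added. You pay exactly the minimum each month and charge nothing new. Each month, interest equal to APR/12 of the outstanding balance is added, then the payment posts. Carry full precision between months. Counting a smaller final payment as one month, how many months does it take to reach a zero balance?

Monthly rate r = 13.2%/12 = 1.1% = 0.011.
While 3% of the post-interest balance exceeds €50.00, each month B ← (B·(1+r))·(1 − 0.03), i.e. B shrinks by the factor (1+r)·0.97 = 0.98067.
This holds for months 1–86. Entering month 87 the balance is €1,647.89; 3% of the post-interest balance is now below €50.00, so the flat €50.00 minimum applies from here.
From month 87 a fixed €50.00 at rate r clears €1,647.89 in 42 more payments. Total: 86 + 42 = 128 months.

128 months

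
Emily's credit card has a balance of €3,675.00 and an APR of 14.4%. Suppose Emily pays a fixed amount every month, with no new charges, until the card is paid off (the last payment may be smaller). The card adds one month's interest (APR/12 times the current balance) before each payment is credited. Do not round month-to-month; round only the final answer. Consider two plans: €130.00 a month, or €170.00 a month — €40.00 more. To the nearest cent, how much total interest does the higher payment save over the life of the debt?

Monthly rate r = 14.4%/12 = 1.2% = 0.012.
At €130.00/mo: n = ⌈−ln(1 − rB₀/P)/ln(1+r)⌉ = 35 payments (last €95.83); total interest = total paid − €3,675.00 = €840.83.
At €170.00/mo: 26 payments (last €30.02); total interest €605.02.
Interest saved = €840.83 − €605.02 = €235.81.

€235.81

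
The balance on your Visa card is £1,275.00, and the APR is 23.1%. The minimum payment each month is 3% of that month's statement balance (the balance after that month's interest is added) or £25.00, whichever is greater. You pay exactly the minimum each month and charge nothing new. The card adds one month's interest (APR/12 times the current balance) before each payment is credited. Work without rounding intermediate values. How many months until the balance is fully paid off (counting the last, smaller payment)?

92 months

Monthly rate r = 23.1%/12 = 1.925% = 0.01925.
While 3% of the post-interest balance exceeds £25.00, each month B ← (B·(1+r))·(1 − 0.03), i.e. B shrinks by the factor (1+r)·0.97 = 0.98867.
This holds for months 1–40. Entering month 41 the balance is £808.37; 3% of the post-interest balance is now below £25.00, so the flat £25.00 minimum applies from here.
From month 41 a fixed £25.00 at rate r clears £808.37 in 52 more payments. Total: 40 + 52 = 92 months.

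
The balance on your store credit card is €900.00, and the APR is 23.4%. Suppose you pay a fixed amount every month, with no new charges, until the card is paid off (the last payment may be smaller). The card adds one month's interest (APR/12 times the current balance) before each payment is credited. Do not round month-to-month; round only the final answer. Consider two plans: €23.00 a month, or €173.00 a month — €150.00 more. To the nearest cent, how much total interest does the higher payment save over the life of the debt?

€756.25

Monthly rate r = 23.4%/12 = 1.95% = 0.0195.
At €23.00/mo: n = ⌈−ln(1 − rB₀/P)/ln(1+r)⌉ = 75 payments (last €12.88); total interest = total paid − €900.00 = €814.88.
At €173.00/mo: 6 payments (last €93.63); total interest €58.63.
Interest saved = €814.88 − €58.63 = €756.25.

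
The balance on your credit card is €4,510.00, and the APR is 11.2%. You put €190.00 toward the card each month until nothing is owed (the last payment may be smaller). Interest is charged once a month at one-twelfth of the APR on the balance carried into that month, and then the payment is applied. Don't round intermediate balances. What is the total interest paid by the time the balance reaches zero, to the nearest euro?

€612

Monthly rate r = 11.2%/12 = 0.933333% = 0.00933333.
Payoff takes n = ⌈−ln(1 − rB₀/P)/ln(1+r)⌉ = ⌈26.958⌉ = 27 payments; the last is €182.09.
Total paid = 26·€190.00 + €182.09 = €5,122.09.
Total interest = total paid − principal = €5,122.09 − €4,510.00 = €612.09.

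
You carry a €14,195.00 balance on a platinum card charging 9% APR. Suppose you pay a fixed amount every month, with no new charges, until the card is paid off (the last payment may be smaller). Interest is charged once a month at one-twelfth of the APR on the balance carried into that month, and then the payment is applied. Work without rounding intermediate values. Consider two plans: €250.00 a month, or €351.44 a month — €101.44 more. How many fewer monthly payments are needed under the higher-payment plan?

26 fewer payments

Monthly rate r = 9%/12 = 0.75% = 0.0075.
At €250.00/mo: n = ⌈−ln(1 − rB₀/P)/ln(1+r)⌉ = 75 payments (last €64.94); total interest = total paid − €14,195.00 = €4,369.94.
At €351.44/mo: 49 payments (last €104.50); total interest €2,778.62.
Payments saved = 75 − 49 = 26.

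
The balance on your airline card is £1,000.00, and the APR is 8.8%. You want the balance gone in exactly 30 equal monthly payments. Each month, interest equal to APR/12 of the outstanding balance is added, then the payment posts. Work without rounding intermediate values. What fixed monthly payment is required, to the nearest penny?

£37.26

Monthly rate r = 8.8%/12 = 0.733333% = 0.00733333.
Level-payment amortization: P = B₀·r / (1 − (1+r)^(−n)) = 1000.00·0.00733333 / (1 − 1.00733^(−30)).
Denominator 1 − (1+r)^(−30) = 0.196836726.
P = 7.33333 / 0.196836726 ≈ 37.26.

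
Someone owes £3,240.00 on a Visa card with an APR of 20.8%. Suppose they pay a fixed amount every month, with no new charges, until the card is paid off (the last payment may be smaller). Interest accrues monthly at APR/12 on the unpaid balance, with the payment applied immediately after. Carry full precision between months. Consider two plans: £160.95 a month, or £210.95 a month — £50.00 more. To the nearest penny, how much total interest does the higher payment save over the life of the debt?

£219.36

Monthly rate r = 20.8%/12 = 1.73333% = 0.0173333.
At £160.95/mo: n = ⌈−ln(1 − rB₀/P)/ln(1+r)⌉ = 25 payments (last £156.44); total interest = total paid − £3,240.00 = £779.24.
At £210.95/mo: 19 payments (last £2.78); total interest £559.88.
Interest saved = £779.24 − £559.88 = £219.36.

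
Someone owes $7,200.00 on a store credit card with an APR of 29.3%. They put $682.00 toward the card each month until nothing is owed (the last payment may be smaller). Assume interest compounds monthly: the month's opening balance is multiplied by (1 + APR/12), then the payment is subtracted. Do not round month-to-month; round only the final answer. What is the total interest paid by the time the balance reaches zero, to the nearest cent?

$1,229.52

Monthly rate r = 29.3%/12 = 2.44167% = 0.0244167.
Payoff takes n = ⌈−ln(1 − rB₀/P)/ln(1+r)⌉ = ⌈12.357⌉ = 13 payments; the last is $245.52.
Total paid = 12·$682.00 + $245.52 = $8,429.52.
Total interest = total paid − principal = $8,429.52 − $7,200.00 = $1,229.52.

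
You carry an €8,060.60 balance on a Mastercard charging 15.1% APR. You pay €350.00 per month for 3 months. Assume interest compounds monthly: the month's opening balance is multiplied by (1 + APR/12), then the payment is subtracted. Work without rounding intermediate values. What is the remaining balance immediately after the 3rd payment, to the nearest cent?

€7,305.46

Monthly rate r = 15.1%/12 = 1.25833% = 0.0125833.
Each month: B ← B·(1+r) − €350.00.
Month 1: interest €101.43; balance after payment €7,812.03.
Month 2: interest €98.30; balance after payment €7,560.33.
Month 3: interest €95.13; balance after payment €7,305.46.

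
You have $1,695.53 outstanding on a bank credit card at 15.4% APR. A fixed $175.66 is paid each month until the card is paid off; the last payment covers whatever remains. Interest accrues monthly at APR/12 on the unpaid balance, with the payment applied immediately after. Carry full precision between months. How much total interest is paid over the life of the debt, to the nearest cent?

Monthly rate r = 15.4%/12 = 1.28333% = 0.0128333.
Payoff takes n = ⌈−ln(1 − rB₀/P)/ln(1+r)⌉ = ⌈10.371⌉ = 11 payments; the last is $65.36.
Total paid = 10·$175.66 + $65.36 = $1,821.96.
Total interest = total paid − principal = $1,821.96 − $1,695.53 = $126.43.

$126.43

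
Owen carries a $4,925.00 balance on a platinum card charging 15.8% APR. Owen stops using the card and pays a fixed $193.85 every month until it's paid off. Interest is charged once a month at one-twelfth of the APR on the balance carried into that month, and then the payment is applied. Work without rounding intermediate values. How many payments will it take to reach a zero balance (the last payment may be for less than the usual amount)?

32 months

Monthly rate r = 15.8%/12 = 1.31667% = 0.0131667.
Recurrence: B ← B·(1+r) − $193.85.
Month 1: interest $64.85; balance after payment $4,796.00.
Month 2: interest $63.15; balance after payment $4,665.29.
Closed form: n = −ln(1 − rB₀/P)/ln(1+r) = −ln(0.66548)/ln(1.01317) ≈ 31.133, so the balance reaches zero during payment 32.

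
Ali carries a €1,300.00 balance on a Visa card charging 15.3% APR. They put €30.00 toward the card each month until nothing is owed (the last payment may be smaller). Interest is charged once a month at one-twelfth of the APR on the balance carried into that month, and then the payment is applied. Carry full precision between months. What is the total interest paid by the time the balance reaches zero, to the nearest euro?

Monthly rate r = 15.3%/12 = 1.275% = 0.01275.
Payoff takes n = ⌈−ln(1 − rB₀/P)/ln(1+r)⌉ = ⌈63.466⌉ = 64 payments; the last is €14.03.
Total paid = 63·€30.00 + €14.03 = €1,904.03.
Total interest = total paid − principal = €1,904.03 − €1,300.00 = €604.03.

€604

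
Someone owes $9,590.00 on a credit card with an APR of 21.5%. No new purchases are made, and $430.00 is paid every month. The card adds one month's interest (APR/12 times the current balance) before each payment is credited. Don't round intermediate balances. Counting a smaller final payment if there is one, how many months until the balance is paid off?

29 payments

Monthly rate r = 21.5%/12 = 1.79167% = 0.0179167.
Recurrence: B ← B·(1+r) − $430.00.
Month 1: interest $171.82; balance after payment $9,331.82.
Month 2: interest $167.20; balance after payment $9,069.02.
Closed form: n = −ln(1 − rB₀/P)/ln(1+r) = −ln(0.60042)/ln(1.01792) ≈ 28.727, so the balance reaches zero during payment 29.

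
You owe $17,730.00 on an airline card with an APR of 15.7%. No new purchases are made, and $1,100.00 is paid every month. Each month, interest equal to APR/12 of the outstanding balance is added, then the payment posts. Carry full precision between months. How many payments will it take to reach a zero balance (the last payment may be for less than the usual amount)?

Monthly rate r = 15.7%/12 = 1.30833% = 0.0130833.
Recurrence: B ← B·(1+r) − $1,100.00.
Month 1: interest $231.97; balance after payment $16,861.97.
Month 2: interest $220.61; balance after payment $15,982.58.
Closed form: n = −ln(1 − rB₀/P)/ln(1+r) = −ln(0.78912)/ln(1.01308) ≈ 18.220, so the balance reaches zero during payment 19.

19 months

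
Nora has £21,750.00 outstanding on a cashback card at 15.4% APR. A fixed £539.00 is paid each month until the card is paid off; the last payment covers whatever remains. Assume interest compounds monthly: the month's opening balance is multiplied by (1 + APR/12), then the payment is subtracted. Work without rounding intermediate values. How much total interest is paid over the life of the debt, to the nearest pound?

£9,086

Monthly rate r = 15.4%/12 = 1.28333% = 0.0128333.
Payoff takes n = ⌈−ln(1 − rB₀/P)/ln(1+r)⌉ = ⌈57.209⌉ = 58 payments; the last is £113.38.
Total paid = 57·£539.00 + £113.38 = £30,836.38.
Total interest = total paid − principal = £30,836.38 − £21,750.00 = £9,086.38.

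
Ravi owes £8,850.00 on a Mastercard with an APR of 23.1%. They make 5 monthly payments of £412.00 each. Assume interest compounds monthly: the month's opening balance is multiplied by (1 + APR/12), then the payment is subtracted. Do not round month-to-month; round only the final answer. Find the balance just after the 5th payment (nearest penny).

£7,594.39

Monthly rate r = 23.1%/12 = 1.925% = 0.01925.
Each month: B ← B·(1+r) − £412.00.
Month 1: interest £170.36; balance after payment £8,608.36.
Month 2: interest £165.71; balance after payment £8,362.07.
Month 3: interest £160.97; balance after payment £8,111.04.
Month 4: interest £156.14; balance after payment £7,855.18.
Month 5: interest £151.21; balance after payment £7,594.39.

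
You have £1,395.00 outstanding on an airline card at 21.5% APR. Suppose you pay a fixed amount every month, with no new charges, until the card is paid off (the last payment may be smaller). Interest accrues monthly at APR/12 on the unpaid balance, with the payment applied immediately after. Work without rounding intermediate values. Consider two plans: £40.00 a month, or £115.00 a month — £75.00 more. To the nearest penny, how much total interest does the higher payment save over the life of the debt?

£621.33

Monthly rate r = 21.5%/12 = 1.79167% = 0.0179167.
At £40.00/mo: n = ⌈−ln(1 − rB₀/P)/ln(1+r)⌉ = 56 payments (last £8.44); total interest = total paid − £1,395.00 = £813.44.
At £115.00/mo: 14 payments (last £92.11); total interest £192.11.
Interest saved = £813.44 − £192.11 = £621.33.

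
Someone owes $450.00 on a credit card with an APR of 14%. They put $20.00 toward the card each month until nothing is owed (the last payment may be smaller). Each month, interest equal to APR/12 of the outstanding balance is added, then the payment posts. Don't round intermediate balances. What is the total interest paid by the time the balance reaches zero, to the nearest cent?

Monthly rate r = 14%/12 = 1.16667% = 0.0116667.
Payoff takes n = ⌈−ln(1 − rB₀/P)/ln(1+r)⌉ = ⌈26.251⌉ = 27 payments; the last is $5.04.
Total paid = 26·$20.00 + $5.04 = $525.04.
Total interest = total paid − principal = $525.04 − $450.00 = $75.04.

$75.04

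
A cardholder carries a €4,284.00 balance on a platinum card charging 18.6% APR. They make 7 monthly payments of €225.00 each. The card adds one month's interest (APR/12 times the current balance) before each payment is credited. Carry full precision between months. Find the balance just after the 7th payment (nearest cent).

Monthly rate r = 18.6%/12 = 1.55% = 0.0155.
Each month: B ← B·(1+r) − €225.00.
Month 1: interest €66.40; balance after payment €4,125.40.
Month 2: interest €63.94; balance after payment €3,964.35.
Month 3: interest €61.45; balance after payment €3,800.79.
Month 4: interest €58.91; balance after payment €3,634.71.
Month 5: interest €56.34; balance after payment €3,466.04.
Month 6: interest €53.72; balance after payment €3,294.77.
Month 7: interest €51.07; balance after payment €3,120.84.

€3,120.84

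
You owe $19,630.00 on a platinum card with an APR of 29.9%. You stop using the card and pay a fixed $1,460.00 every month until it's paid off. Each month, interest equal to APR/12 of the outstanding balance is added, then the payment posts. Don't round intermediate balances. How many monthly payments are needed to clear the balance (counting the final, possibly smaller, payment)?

Monthly rate r = 29.9%/12 = 2.49167% = 0.0249167.
Recurrence: B ← B·(1+r) − $1,460.00.
Month 1: interest $489.11; balance after payment $18,659.11.
Month 2: interest $464.92; balance after payment $17,664.04.
Closed form: n = −ln(1 − rB₀/P)/ln(1+r) = −ln(0.66499)/ln(1.02492) ≈ 16.577, so the balance reaches zero during payment 17.

17 payments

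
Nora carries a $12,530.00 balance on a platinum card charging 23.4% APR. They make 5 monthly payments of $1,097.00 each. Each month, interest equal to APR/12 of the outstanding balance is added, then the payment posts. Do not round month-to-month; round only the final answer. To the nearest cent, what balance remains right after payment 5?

$8,097.13

Monthly rate r = 23.4%/12 = 1.95% = 0.0195.
Each month: B ← B·(1+r) − $1,097.00.
Month 1: interest $244.34; balance after payment $11,677.33.
Month 2: interest $227.71; balance after payment $10,808.04.
Month 3: interest $210.76; balance after payment $9,921.80.
Month 4: interest $193.48; balance after payment $9,018.27.
Month 5: interest $175.86; balance after payment $8,097.13.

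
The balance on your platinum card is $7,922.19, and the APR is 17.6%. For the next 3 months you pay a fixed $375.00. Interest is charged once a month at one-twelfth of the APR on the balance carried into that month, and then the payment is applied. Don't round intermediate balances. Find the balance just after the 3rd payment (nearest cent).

$7,134.32

Monthly rate r = 17.6%/12 = 1.46667% = 0.0146667.
Each month: B ← B·(1+r) − $375.00.
Month 1: interest $116.19; balance after payment $7,663.38.
Month 2: interest $112.40; balance after payment $7,400.78.
Month 3: interest $108.54; balance after payment $7,134.32.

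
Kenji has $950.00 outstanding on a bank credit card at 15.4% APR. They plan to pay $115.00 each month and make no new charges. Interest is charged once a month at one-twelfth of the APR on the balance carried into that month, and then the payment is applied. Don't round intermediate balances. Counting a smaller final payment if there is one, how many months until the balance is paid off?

Monthly rate r = 15.4%/12 = 1.28333% = 0.0128333.
Recurrence: B ← B·(1+r) − $115.00.
Month 1: interest $12.19; balance after payment $847.19.
Month 2: interest $10.87; balance after payment $743.06.
Closed form: n = −ln(1 − rB₀/P)/ln(1+r) = −ln(0.89399)/ln(1.01283) ≈ 8.788, so the balance reaches zero during payment 9.

9 months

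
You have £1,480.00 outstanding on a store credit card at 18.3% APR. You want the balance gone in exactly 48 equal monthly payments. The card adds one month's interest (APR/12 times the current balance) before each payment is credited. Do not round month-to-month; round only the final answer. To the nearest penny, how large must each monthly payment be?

Monthly rate r = 18.3%/12 = 1.525% = 0.01525.
Level-payment amortization: P = B₀·r / (1 − (1+r)^(−n)) = 1480.00·0.01525 / (1 − 1.01525^(−48)).
Denominator 1 − (1+r)^(−48) = 0.516389092.
P = 22.57 / 0.516389092 ≈ 43.71.

£43.71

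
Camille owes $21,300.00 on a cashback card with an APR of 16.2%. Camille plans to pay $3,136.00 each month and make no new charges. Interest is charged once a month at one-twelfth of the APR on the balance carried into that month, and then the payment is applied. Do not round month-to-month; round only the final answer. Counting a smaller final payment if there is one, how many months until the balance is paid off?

8 payments

Monthly rate r = 16.2%/12 = 1.35% = 0.0135.
Recurrence: B ← B·(1+r) − $3,136.00.
Month 1: interest $287.55; balance after payment $18,451.55.
Month 2: interest $249.10; balance after payment $15,564.65.
Closed form: n = −ln(1 − rB₀/P)/ln(1+r) = −ln(0.90831)/ln(1.0135) ≈ 7.172, so the balance reaches zero during payment 8.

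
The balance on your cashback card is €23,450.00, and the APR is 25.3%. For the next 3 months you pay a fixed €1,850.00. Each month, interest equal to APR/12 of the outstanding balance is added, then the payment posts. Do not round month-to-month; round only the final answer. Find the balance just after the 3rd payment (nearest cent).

€19,296.87

Monthly rate r = 25.3%/12 = 2.10833% = 0.0210833.
Each month: B ← B·(1+r) − €1,850.00.
Month 1: interest €494.40; balance after payment €22,094.40.
Month 2: interest €465.82; balance after payment €20,710.23.
Month 3: interest €436.64; balance after payment €19,296.87.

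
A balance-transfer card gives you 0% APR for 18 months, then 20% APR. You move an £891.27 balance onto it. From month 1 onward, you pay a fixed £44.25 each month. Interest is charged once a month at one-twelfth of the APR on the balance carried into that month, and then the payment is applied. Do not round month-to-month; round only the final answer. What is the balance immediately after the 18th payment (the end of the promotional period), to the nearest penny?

£94.77

Promo months 1–18 at r₀ = 0%/12 = 0; months 19+ at r₁ = 20%/12 = 0.0166667.
After month 18 (no interest yet): B = £891.27 − 18·£44.25 = £94.77.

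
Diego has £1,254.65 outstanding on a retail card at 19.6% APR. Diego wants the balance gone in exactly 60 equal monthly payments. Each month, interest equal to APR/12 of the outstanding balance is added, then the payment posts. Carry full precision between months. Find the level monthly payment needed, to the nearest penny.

£32.96

Monthly rate r = 19.6%/12 = 1.63333% = 0.0163333.
Level-payment amortization: P = B₀·r / (1 − (1+r)^(−n)) = 1254.65·0.0163333 / (1 − 1.01633^(−60)).
Denominator 1 − (1+r)^(−60) = 0.621705679.
P = 20.4926 / 0.621705679 ≈ 32.96.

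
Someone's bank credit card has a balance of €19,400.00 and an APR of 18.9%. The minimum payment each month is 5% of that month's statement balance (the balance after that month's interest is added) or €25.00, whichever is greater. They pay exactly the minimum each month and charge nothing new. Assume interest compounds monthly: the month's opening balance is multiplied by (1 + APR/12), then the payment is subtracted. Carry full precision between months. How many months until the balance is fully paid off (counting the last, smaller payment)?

127 months

Monthly rate r = 18.9%/12 = 1.575% = 0.01575.
While 5% of the post-interest balance exceeds €25.00, each month B ← (B·(1+r))·(1 − 0.05), i.e. B shrinks by the factor (1+r)·0.95 = 0.96496.
This holds for months 1–104. Entering month 105 the balance is €475.21; 5% of the post-interest balance is now below €25.00, so the flat €25.00 minimum applies from here.
From month 105 a fixed €25.00 at rate r clears €475.21 in 23 more payments. Total: 104 + 23 = 127 months.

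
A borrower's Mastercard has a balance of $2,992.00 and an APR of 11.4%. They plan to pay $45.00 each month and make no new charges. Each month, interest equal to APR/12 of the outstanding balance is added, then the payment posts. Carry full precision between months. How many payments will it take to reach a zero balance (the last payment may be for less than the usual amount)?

Monthly rate r = 11.4%/12 = 0.95% = 0.0095.
Recurrence: B ← B·(1+r) − $45.00.
Month 1: interest $28.42; balance after payment $2,975.42.
Month 2: interest $28.27; balance after payment $2,958.69.
Closed form: n = −ln(1 − rB₀/P)/ln(1+r) = −ln(0.36836)/ln(1.0095) ≈ 105.626, so the balance reaches zero during payment 106.

106 payments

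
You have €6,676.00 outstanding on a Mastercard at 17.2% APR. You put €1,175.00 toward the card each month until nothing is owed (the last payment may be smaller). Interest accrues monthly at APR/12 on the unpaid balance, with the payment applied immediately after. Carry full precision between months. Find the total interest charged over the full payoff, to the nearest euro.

Monthly rate r = 17.2%/12 = 1.43333% = 0.0143333.
Payoff takes n = ⌈−ln(1 − rB₀/P)/ln(1+r)⌉ = ⌈5.969⌉ = 6 payments; the last is €1,138.60.
Total paid = 5·€1,175.00 + €1,138.60 = €7,013.60.
Total interest = total paid − principal = €7,013.60 − €6,676.00 = €337.60.

€338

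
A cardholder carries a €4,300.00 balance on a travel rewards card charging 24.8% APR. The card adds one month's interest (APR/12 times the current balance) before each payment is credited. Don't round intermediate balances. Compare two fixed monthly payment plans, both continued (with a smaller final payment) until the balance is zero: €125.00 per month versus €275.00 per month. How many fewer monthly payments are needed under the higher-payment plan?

41 fewer payments

Monthly rate r = 24.8%/12 = 2.06667% = 0.0206667.
At €125.00/mo: n = ⌈−ln(1 − rB₀/P)/ln(1+r)⌉ = 61 payments (last €84.23); total interest = total paid − €4,300.00 = €3,284.23.
At €275.00/mo: 20 payments (last €22.31); total interest €947.31.
Payments saved = 61 − 20 = 41.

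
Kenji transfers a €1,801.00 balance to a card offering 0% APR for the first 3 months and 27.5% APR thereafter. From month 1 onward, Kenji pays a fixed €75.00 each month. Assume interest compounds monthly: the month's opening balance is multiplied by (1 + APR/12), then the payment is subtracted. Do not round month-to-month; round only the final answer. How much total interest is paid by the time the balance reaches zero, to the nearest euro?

Promo months 1–3 at r₀ = 0%/12 = 0; months 4+ at r₁ = 27.5%/12 = 0.0229167.
After month 3 (no interest yet): B = €1,801.00 − 3·€75.00 = €1,576.00.
Then at r₁ with €75.00/mo: n₂ = −ln(1 − r₁·B/P)/ln(1+r₁) ≈ 28.99 → 29 more payments.
Total paid = 31·€75.00 + €74.48 = €2,399.48; interest = €2,399.48 − €1,801.00 = €598.48.

€598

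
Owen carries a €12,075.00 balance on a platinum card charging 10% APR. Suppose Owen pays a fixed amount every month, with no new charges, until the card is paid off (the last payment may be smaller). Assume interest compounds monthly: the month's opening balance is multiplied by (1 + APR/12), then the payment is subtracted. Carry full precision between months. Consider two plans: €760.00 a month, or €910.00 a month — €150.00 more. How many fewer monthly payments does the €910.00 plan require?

Monthly rate r = 10%/12 = 0.833333% = 0.00833333.
At €760.00/mo: n = ⌈−ln(1 − rB₀/P)/ln(1+r)⌉ = 18 payments (last €86.99); total interest = total paid − €12,075.00 = €931.99.
At €910.00/mo: 15 payments (last €109.95); total interest €774.95.
Payments saved = 18 − 15 = 3.

3 fewer payments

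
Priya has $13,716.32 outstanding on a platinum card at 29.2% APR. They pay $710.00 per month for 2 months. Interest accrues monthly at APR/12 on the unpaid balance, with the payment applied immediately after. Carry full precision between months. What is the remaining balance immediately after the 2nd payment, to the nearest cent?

$12,954.69

Monthly rate r = 29.2%/12 = 2.43333% = 0.0243333.
Each month: B ← B·(1+r) − $710.00.
Month 1: interest $333.76; balance after payment $13,340.08.
Month 2: interest $324.61; balance after payment $12,954.69.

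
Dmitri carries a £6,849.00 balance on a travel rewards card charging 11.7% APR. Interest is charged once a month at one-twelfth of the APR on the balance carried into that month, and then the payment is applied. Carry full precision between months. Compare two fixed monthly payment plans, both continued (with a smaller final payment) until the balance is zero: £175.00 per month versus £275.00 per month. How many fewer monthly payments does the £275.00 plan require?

Monthly rate r = 11.7%/12 = 0.975% = 0.00975.
At £175.00/mo: n = ⌈−ln(1 − rB₀/P)/ln(1+r)⌉ = 50 payments (last £93.33); total interest = total paid − £6,849.00 = £1,819.33.
At £275.00/mo: 29 payments (last £184.16); total interest £1,035.16.
Payments saved = 50 − 29 = 21.

21 fewer payments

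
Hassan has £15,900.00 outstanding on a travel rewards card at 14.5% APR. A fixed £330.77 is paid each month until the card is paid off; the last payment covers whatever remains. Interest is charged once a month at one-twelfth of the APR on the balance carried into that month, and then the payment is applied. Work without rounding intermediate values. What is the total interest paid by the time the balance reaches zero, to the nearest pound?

£8,046

Monthly rate r = 14.5%/12 = 1.20833% = 0.0120833.
Payoff takes n = ⌈−ln(1 − rB₀/P)/ln(1+r)⌉ = ⌈72.393⌉ = 73 payments; the last is £130.48.
Total paid = 72·£330.77 + £130.48 = £23,945.92.
Total interest = total paid − principal = £23,945.92 − £15,900.00 = £8,045.92.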